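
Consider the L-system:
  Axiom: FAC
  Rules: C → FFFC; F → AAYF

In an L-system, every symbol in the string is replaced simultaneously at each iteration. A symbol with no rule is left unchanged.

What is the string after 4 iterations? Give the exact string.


Step 0: FAC
Step 1: AAYFAFFFC
Step 2: AAYAAYFAAAYFAAYFAAYFFFFC
Step 3: AAYAAYAAYFAAAYAAYFAAYAAYFAAYAAYFAAYFAAYFAAYFFFFC
Step 4: AAYAAYAAYAAYFAAAYAAYAAYFAAYAAYAAYFAAYAAYAAYFAAYAAYFAAYAAYFAAYAAYFAAYFAAYFAAYFFFFC

Answer: AAYAAYAAYAAYFAAAYAAYAAYFAAYAAYAAYFAAYAAYAAYFAAYAAYFAAYAAYFAAYAAYFAAYFAAYFAAYFFFFC


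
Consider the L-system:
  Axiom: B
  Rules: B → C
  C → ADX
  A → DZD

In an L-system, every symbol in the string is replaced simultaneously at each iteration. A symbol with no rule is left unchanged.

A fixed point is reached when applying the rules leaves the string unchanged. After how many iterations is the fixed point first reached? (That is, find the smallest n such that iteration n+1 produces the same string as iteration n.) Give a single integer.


Answer: 3

Derivation:
Step 0: B
Step 1: C
Step 2: ADX
Step 3: DZDDX
Step 4: DZDDX  (unchanged — fixed point at step 3)


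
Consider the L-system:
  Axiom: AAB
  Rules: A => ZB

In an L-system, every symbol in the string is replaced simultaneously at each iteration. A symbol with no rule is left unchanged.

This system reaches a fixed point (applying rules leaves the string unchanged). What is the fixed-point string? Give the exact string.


Answer: ZBZBB

Derivation:
Step 0: AAB
Step 1: ZBZBB
Step 2: ZBZBB  (unchanged — fixed point at step 1)


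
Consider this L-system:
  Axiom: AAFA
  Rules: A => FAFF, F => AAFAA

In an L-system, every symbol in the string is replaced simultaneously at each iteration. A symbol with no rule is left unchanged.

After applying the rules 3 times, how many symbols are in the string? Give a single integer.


Step 0: length = 4
Step 1: length = 17
Step 2: length = 78
Step 3: length = 343

Answer: 343


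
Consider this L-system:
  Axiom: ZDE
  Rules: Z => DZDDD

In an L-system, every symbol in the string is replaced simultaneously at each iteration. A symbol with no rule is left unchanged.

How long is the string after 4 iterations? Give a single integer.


Step 0: length = 3
Step 1: length = 7
Step 2: length = 11
Step 3: length = 15
Step 4: length = 19

Answer: 19


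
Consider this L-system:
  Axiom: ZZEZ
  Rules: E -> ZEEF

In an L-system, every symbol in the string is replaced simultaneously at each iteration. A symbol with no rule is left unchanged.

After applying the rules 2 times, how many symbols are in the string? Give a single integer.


Answer: 13

Derivation:
Step 0: length = 4
Step 1: length = 7
Step 2: length = 13


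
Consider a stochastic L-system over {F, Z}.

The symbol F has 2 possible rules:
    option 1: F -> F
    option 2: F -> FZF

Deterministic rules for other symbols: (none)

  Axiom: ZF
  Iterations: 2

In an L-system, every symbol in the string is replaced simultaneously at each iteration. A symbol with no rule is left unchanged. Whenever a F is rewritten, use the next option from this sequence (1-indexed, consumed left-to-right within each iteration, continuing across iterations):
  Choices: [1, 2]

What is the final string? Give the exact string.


Answer: ZFZF

Derivation:
Step 0: ZF
Step 1: ZF  (used choices [1])
Step 2: ZFZF  (used choices [2])


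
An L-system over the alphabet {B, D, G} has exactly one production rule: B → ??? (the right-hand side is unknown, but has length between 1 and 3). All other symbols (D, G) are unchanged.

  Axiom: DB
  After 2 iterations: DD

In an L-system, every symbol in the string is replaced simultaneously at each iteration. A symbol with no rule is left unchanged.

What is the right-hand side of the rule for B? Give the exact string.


Answer: D

Derivation:
Trying B → D:
  Step 0: DB
  Step 1: DD
  Step 2: DD
Matches the given result.


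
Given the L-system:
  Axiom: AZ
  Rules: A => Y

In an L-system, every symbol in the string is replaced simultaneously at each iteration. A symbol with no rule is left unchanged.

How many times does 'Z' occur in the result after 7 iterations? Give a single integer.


Answer: 1

Derivation:
Step 0: AZ  (1 'Z')
Step 1: YZ  (1 'Z')
Step 2: YZ  (1 'Z')
Step 3: YZ  (1 'Z')
Step 4: YZ  (1 'Z')
Step 5: YZ  (1 'Z')
Step 6: YZ  (1 'Z')
Step 7: YZ  (1 'Z')


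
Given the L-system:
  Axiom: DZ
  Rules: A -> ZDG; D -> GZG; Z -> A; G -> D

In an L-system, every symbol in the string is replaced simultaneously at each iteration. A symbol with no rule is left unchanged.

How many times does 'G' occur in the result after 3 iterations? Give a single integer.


Answer: 7

Derivation:
Step 0: DZ  (0 'G')
Step 1: GZGA  (2 'G')
Step 2: DADZDG  (1 'G')
Step 3: GZGZDGGZGAGZGD  (7 'G')


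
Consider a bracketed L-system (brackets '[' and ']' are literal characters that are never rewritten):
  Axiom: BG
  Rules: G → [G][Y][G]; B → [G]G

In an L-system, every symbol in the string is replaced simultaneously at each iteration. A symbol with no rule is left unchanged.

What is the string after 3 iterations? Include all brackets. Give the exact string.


Step 0: BG
Step 1: [G]G[G][Y][G]
Step 2: [[G][Y][G]][G][Y][G][[G][Y][G]][Y][[G][Y][G]]
Step 3: [[[G][Y][G]][Y][[G][Y][G]]][[G][Y][G]][Y][[G][Y][G]][[[G][Y][G]][Y][[G][Y][G]]][Y][[[G][Y][G]][Y][[G][Y][G]]]

Answer: [[[G][Y][G]][Y][[G][Y][G]]][[G][Y][G]][Y][[G][Y][G]][[[G][Y][G]][Y][[G][Y][G]]][Y][[[G][Y][G]][Y][[G][Y][G]]]


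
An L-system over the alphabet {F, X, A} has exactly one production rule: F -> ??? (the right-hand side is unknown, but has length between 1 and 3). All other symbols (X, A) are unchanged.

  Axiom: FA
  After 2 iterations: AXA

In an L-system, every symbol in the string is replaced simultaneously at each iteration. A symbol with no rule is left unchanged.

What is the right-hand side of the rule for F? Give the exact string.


Answer: AX

Derivation:
Trying F -> AX:
  Step 0: FA
  Step 1: AXA
  Step 2: AXA
Matches the given result.


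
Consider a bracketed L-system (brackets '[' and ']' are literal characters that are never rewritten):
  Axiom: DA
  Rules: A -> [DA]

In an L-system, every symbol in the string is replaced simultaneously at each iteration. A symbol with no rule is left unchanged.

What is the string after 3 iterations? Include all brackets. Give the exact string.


Answer: D[D[D[DA]]]

Derivation:
Step 0: DA
Step 1: D[DA]
Step 2: D[D[DA]]
Step 3: D[D[D[DA]]]


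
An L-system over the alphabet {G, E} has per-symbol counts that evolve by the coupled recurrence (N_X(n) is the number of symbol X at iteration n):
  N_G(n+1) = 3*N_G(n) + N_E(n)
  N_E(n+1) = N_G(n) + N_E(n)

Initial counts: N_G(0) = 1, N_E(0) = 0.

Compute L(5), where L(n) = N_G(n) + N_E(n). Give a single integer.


Step 0: N_G=1, N_E=0, L=1
Step 1: N_G=3, N_E=1, L=4
Step 2: N_G=10, N_E=4, L=14
Step 3: N_G=34, N_E=14, L=48
Step 4: N_G=116, N_E=48, L=164
Step 5: N_G=396, N_E=164, L=560

Answer: 560


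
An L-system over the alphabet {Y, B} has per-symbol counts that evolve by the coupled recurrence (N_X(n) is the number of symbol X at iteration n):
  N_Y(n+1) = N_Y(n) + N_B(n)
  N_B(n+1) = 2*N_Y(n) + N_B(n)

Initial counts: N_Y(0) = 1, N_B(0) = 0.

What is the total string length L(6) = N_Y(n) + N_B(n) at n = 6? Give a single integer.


Step 0: N_Y=1, N_B=0, L=1
Step 1: N_Y=1, N_B=2, L=3
Step 2: N_Y=3, N_B=4, L=7
Step 3: N_Y=7, N_B=10, L=17
Step 4: N_Y=17, N_B=24, L=41
Step 5: N_Y=41, N_B=58, L=99
Step 6: N_Y=99, N_B=140, L=239

Answer: 239


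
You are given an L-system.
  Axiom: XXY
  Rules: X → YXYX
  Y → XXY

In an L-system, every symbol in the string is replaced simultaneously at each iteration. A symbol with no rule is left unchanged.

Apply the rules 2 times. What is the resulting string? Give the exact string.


Step 0: XXY
Step 1: YXYXYXYXXXY
Step 2: XXYYXYXXXYYXYXXXYYXYXXXYYXYXYXYXYXYXXXY

Answer: XXYYXYXXXYYXYXXXYYXYXXXYYXYXYXYXYXYXXXY


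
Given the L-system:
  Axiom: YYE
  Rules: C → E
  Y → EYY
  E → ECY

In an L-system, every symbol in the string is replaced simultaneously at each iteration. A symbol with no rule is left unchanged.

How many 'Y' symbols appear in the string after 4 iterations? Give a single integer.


Step 0: YYE  (2 'Y')
Step 1: EYYEYYECY  (5 'Y')
Step 2: ECYEYYEYYECYEYYEYYECYEEYY  (13 'Y')
Step 3: ECYEEYYECYEYYEYYECYEYYEYYECYEEYYECYEYYEYYECYEYYEYYECYEEYYECYECYEYYEYY  (35 'Y')
Step 4: ECYEEYYECYECYEYYEYYECYEEYYECYEYYEYYECYEYYEYYECYEEYYECYEYYEYYECYEYYEYYECYEEYYECYECYEYYEYYECYEEYYECYEYYEYYECYEYYEYYECYEEYYECYEYYEYYECYEYYEYYECYEEYYECYECYEYYEYYECYEEYYECYEEYYECYEYYEYYECYEYYEYY  (95 'Y')

Answer: 95


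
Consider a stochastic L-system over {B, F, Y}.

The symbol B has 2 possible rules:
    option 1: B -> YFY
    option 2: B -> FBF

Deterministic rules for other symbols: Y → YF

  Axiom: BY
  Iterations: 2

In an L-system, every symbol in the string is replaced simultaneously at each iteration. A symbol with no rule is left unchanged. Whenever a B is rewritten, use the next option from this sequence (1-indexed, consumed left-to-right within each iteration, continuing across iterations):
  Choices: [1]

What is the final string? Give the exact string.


Answer: YFFYFYFF

Derivation:
Step 0: BY
Step 1: YFYYF  (used choices [1])
Step 2: YFFYFYFF  (used choices [])


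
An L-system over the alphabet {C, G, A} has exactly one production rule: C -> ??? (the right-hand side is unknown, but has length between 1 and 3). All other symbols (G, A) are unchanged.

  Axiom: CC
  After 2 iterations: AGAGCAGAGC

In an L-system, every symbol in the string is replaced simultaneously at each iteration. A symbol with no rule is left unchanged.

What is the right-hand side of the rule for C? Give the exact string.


Answer: AGC

Derivation:
Trying C -> AGC:
  Step 0: CC
  Step 1: AGCAGC
  Step 2: AGAGCAGAGC
Matches the given result.


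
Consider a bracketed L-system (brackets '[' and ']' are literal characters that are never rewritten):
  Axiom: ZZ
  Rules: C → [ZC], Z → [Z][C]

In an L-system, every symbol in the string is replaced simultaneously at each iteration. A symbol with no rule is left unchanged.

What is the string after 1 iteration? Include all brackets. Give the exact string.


Answer: [Z][C][Z][C]

Derivation:
Step 0: ZZ
Step 1: [Z][C][Z][C]


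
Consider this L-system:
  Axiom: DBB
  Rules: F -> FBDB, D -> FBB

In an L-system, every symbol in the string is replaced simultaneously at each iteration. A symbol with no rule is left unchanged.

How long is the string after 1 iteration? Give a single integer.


Step 0: length = 3
Step 1: length = 5

Answer: 5


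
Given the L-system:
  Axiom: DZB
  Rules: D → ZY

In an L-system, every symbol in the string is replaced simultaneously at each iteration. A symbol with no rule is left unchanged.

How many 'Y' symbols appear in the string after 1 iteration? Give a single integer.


Answer: 1

Derivation:
Step 0: DZB  (0 'Y')
Step 1: ZYZB  (1 'Y')


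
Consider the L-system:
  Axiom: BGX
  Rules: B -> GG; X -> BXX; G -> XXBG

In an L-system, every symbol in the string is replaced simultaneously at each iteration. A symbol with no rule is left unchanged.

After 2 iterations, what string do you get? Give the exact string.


Step 0: BGX
Step 1: GGXXBGBXX
Step 2: XXBGXXBGBXXBXXGGXXBGGGBXXBXX

Answer: XXBGXXBGBXXBXXGGXXBGGGBXXBXX


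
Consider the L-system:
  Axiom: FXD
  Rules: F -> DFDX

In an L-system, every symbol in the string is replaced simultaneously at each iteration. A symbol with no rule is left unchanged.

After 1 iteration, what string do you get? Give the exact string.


Step 0: FXD
Step 1: DFDXXD

Answer: DFDXXD


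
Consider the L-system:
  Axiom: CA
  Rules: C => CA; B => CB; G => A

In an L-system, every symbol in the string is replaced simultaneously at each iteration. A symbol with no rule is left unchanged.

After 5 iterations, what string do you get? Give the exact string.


Step 0: CA
Step 1: CAA
Step 2: CAAA
Step 3: CAAAA
Step 4: CAAAAA
Step 5: CAAAAAA

Answer: CAAAAAA


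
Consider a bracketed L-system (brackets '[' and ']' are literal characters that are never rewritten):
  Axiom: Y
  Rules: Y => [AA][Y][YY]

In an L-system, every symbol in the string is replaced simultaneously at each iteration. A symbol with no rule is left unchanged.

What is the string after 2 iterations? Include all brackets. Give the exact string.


Step 0: Y
Step 1: [AA][Y][YY]
Step 2: [AA][[AA][Y][YY]][[AA][Y][YY][AA][Y][YY]]

Answer: [AA][[AA][Y][YY]][[AA][Y][YY][AA][Y][YY]]


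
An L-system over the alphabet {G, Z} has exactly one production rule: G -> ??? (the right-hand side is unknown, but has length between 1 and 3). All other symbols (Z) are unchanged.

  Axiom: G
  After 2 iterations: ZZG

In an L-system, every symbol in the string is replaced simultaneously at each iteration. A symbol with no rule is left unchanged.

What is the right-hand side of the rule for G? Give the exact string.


Answer: ZG

Derivation:
Trying G -> ZG:
  Step 0: G
  Step 1: ZG
  Step 2: ZZG
Matches the given result.


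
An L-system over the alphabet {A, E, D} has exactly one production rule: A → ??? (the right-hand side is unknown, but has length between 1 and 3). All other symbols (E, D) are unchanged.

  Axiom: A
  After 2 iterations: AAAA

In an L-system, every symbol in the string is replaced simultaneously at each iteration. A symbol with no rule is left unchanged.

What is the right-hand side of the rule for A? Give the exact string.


Trying A → AA:
  Step 0: A
  Step 1: AA
  Step 2: AAAA
Matches the given result.

Answer: AA


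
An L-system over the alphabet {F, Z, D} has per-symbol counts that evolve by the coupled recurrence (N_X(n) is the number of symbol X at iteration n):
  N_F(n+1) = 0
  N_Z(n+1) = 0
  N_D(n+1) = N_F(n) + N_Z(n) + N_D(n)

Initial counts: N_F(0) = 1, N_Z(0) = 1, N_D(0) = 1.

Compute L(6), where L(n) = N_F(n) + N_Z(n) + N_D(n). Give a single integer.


Answer: 3

Derivation:
Step 0: N_F=1, N_Z=1, N_D=1, L=3
Step 1: N_F=0, N_Z=0, N_D=3, L=3
Step 2: N_F=0, N_Z=0, N_D=3, L=3
Step 3: N_F=0, N_Z=0, N_D=3, L=3
Step 4: N_F=0, N_Z=0, N_D=3, L=3
Step 5: N_F=0, N_Z=0, N_D=3, L=3
Step 6: N_F=0, N_Z=0, N_D=3, L=3


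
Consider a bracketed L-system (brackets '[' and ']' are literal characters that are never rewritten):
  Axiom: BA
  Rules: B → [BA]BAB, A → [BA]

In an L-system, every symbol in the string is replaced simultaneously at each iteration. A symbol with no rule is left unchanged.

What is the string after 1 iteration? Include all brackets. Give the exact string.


Answer: [BA]BAB[BA]

Derivation:
Step 0: BA
Step 1: [BA]BAB[BA]


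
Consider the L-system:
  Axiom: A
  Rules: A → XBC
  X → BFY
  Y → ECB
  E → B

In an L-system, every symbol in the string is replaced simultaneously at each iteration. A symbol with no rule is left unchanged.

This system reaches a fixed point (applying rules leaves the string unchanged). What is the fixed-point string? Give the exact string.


Answer: BFBCBBC

Derivation:
Step 0: A
Step 1: XBC
Step 2: BFYBC
Step 3: BFECBBC
Step 4: BFBCBBC
Step 5: BFBCBBC  (unchanged — fixed point at step 4)


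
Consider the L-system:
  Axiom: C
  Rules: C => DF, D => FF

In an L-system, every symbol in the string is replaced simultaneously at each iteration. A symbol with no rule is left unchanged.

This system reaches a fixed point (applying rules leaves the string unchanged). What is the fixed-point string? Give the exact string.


Step 0: C
Step 1: DF
Step 2: FFF
Step 3: FFF  (unchanged — fixed point at step 2)

Answer: FFF


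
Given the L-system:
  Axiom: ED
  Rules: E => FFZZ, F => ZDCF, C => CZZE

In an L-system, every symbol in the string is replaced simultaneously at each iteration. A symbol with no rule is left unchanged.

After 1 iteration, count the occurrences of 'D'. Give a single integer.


Step 0: ED  (1 'D')
Step 1: FFZZD  (1 'D')

Answer: 1


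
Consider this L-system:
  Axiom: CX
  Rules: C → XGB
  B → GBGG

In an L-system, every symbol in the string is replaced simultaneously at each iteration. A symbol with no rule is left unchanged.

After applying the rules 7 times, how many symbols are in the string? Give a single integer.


Step 0: length = 2
Step 1: length = 4
Step 2: length = 7
Step 3: length = 10
Step 4: length = 13
Step 5: length = 16
Step 6: length = 19
Step 7: length = 22

Answer: 22


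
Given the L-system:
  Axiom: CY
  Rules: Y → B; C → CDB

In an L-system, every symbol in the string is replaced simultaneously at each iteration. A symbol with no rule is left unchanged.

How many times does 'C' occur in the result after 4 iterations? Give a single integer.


Answer: 1

Derivation:
Step 0: CY  (1 'C')
Step 1: CDBB  (1 'C')
Step 2: CDBDBB  (1 'C')
Step 3: CDBDBDBB  (1 'C')
Step 4: CDBDBDBDBB  (1 'C')


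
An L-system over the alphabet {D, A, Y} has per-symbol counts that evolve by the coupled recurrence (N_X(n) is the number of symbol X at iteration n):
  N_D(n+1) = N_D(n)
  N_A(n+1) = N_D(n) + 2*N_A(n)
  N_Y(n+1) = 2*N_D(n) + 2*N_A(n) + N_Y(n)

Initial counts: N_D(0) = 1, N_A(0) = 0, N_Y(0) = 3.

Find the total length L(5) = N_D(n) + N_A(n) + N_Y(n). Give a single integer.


Answer: 97

Derivation:
Step 0: N_D=1, N_A=0, N_Y=3, L=4
Step 1: N_D=1, N_A=1, N_Y=5, L=7
Step 2: N_D=1, N_A=3, N_Y=9, L=13
Step 3: N_D=1, N_A=7, N_Y=17, L=25
Step 4: N_D=1, N_A=15, N_Y=33, L=49
Step 5: N_D=1, N_A=31, N_Y=65, L=97


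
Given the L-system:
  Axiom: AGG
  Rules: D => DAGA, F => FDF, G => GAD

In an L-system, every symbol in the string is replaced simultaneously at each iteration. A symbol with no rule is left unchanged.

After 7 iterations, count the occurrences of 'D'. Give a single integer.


Step 0: AGG  (0 'D')
Step 1: AGADGAD  (2 'D')
Step 2: AGADADAGAGADADAGA  (4 'D')
Step 3: AGADADAGAADAGAAGADAGADADAGAADAGAAGADA  (8 'D')
Step 4: AGADADAGAADAGAAGADAADAGAAGADAAGADADAGAAGADADAGAADAGAAGADAADAGAAGADAAGADADAGAA  (16 'D')
Step 5: AGADADAGAADAGAAGADAADAGAAGADAAGADADAGAAADAGAAGADAAGADADAGAAAGADADAGAADAGAAGADAAGADADAGAADAGAAGADAADAGAAGADAAGADADAGAAADAGAAGADAAGADADAGAAAGADADAGAADAGAAGADAA  (32 'D')
Step 6: AGADADAGAADAGAAGADAADAGAAGADAAGADADAGAAADAGAAGADAAGADADAGAAAGADADAGAADAGAAGADAAADAGAAGADAAGADADAGAAAGADADAGAADAGAAGADAAAGADADAGAADAGAAGADAADAGAAGADAAGADADAGAAAGADADAGAADAGAAGADAADAGAAGADAAGADADAGAAADAGAAGADAAGADADAGAAAGADADAGAADAGAAGADAAADAGAAGADAAGADADAGAAAGADADAGAADAGAAGADAAAGADADAGAADAGAAGADAADAGAAGADAAGADADAGAAA  (64 'D')
Step 7: AGADADAGAADAGAAGADAADAGAAGADAAGADADAGAAADAGAAGADAAGADADAGAAAGADADAGAADAGAAGADAAADAGAAGADAAGADADAGAAAGADADAGAADAGAAGADAAAGADADAGAADAGAAGADAADAGAAGADAAGADADAGAAAADAGAAGADAAGADADAGAAAGADADAGAADAGAAGADAAAGADADAGAADAGAAGADAADAGAAGADAAGADADAGAAAAGADADAGAADAGAAGADAADAGAAGADAAGADADAGAAADAGAAGADAAGADADAGAAAGADADAGAADAGAAGADAAAGADADAGAADAGAAGADAADAGAAGADAAGADADAGAAADAGAAGADAAGADADAGAAAGADADAGAADAGAAGADAAADAGAAGADAAGADADAGAAAGADADAGAADAGAAGADAAAGADADAGAADAGAAGADAADAGAAGADAAGADADAGAAAADAGAAGADAAGADADAGAAAGADADAGAADAGAAGADAAAGADADAGAADAGAAGADAADAGAAGADAAGADADAGAAAAGADADAGAADAGAAGADAADAGAAGADAAGADADAGAAADAGAAGADAAGADADAGAAAGADADAGAADAGAAGADAAA  (128 'D')

Answer: 128


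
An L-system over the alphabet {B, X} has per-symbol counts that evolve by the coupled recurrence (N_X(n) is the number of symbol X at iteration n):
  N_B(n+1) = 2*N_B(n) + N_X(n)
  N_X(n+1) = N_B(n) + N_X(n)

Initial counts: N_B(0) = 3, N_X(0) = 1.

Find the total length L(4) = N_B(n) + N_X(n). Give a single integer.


Answer: 199

Derivation:
Step 0: N_B=3, N_X=1, L=4
Step 1: N_B=7, N_X=4, L=11
Step 2: N_B=18, N_X=11, L=29
Step 3: N_B=47, N_X=29, L=76
Step 4: N_B=123, N_X=76, L=199


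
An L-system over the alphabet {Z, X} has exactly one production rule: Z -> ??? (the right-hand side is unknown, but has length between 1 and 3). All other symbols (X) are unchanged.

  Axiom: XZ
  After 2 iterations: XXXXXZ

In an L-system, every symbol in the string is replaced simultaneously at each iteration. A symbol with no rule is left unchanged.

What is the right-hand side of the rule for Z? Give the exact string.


Answer: XXZ

Derivation:
Trying Z -> XXZ:
  Step 0: XZ
  Step 1: XXXZ
  Step 2: XXXXXZ
Matches the given result.


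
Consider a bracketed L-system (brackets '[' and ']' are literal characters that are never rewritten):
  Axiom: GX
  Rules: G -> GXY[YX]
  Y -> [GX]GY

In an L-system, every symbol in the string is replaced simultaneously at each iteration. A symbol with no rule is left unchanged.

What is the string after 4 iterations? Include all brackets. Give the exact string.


Answer: GXY[YX]X[GX]GY[[GX]GYX]X[GXY[YX]X]GXY[YX][GX]GY[[GXY[YX]X]GXY[YX][GX]GYX]X[GXY[YX]X[GX]GY[[GX]GYX]X]GXY[YX]X[GX]GY[[GX]GYX][GXY[YX]X]GXY[YX][GX]GY[[GXY[YX]X[GX]GY[[GX]GYX]X]GXY[YX]X[GX]GY[[GX]GYX][GXY[YX]X]GXY[YX][GX]GYX]X

Derivation:
Step 0: GX
Step 1: GXY[YX]X
Step 2: GXY[YX]X[GX]GY[[GX]GYX]X
Step 3: GXY[YX]X[GX]GY[[GX]GYX]X[GXY[YX]X]GXY[YX][GX]GY[[GXY[YX]X]GXY[YX][GX]GYX]X
Step 4: GXY[YX]X[GX]GY[[GX]GYX]X[GXY[YX]X]GXY[YX][GX]GY[[GXY[YX]X]GXY[YX][GX]GYX]X[GXY[YX]X[GX]GY[[GX]GYX]X]GXY[YX]X[GX]GY[[GX]GYX][GXY[YX]X]GXY[YX][GX]GY[[GXY[YX]X[GX]GY[[GX]GYX]X]GXY[YX]X[GX]GY[[GX]GYX][GXY[YX]X]GXY[YX][GX]GYX]X


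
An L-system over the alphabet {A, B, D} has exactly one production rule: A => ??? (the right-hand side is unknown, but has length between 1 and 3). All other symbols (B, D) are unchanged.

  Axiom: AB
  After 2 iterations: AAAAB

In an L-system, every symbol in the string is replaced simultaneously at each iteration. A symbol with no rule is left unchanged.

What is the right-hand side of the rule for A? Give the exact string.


Answer: AA

Derivation:
Trying A => AA:
  Step 0: AB
  Step 1: AAB
  Step 2: AAAAB
Matches the given result.


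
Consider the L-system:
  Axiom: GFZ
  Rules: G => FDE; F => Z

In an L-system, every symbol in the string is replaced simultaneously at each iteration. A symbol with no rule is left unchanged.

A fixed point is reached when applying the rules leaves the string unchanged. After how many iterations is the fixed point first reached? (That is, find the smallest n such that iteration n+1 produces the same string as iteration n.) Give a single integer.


Step 0: GFZ
Step 1: FDEZZ
Step 2: ZDEZZ
Step 3: ZDEZZ  (unchanged — fixed point at step 2)

Answer: 2


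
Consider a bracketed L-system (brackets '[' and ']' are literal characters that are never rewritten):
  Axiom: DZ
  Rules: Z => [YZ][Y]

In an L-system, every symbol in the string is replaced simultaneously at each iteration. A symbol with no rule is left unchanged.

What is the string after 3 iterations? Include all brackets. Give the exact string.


Step 0: DZ
Step 1: D[YZ][Y]
Step 2: D[Y[YZ][Y]][Y]
Step 3: D[Y[Y[YZ][Y]][Y]][Y]

Answer: D[Y[Y[YZ][Y]][Y]][Y]


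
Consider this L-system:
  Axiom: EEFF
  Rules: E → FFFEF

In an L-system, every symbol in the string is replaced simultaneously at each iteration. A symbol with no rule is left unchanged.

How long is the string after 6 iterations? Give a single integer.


Step 0: length = 4
Step 1: length = 12
Step 2: length = 20
Step 3: length = 28
Step 4: length = 36
Step 5: length = 44
Step 6: length = 52

Answer: 52


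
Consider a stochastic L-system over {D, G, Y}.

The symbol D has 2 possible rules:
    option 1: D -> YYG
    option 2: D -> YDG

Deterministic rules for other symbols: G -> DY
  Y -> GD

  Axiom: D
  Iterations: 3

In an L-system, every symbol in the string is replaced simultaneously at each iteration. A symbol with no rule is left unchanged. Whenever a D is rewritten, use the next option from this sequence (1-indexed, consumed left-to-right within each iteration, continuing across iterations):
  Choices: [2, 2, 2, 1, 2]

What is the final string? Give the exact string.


Answer: DYYDGGDYYGDYYDGGD

Derivation:
Step 0: D
Step 1: YDG  (used choices [2])
Step 2: GDYDGDY  (used choices [2])
Step 3: DYYDGGDYYGDYYDGGD  (used choices [2, 1, 2])


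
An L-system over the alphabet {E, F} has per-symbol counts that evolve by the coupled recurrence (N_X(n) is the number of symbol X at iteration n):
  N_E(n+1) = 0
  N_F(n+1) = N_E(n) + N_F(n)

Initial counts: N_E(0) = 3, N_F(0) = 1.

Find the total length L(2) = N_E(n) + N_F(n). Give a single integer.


Answer: 4

Derivation:
Step 0: N_E=3, N_F=1, L=4
Step 1: N_E=0, N_F=4, L=4
Step 2: N_E=0, N_F=4, L=4


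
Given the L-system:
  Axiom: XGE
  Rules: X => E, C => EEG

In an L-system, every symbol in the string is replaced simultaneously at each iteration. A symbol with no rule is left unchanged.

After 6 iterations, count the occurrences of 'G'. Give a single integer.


Step 0: XGE  (1 'G')
Step 1: EGE  (1 'G')
Step 2: EGE  (1 'G')
Step 3: EGE  (1 'G')
Step 4: EGE  (1 'G')
Step 5: EGE  (1 'G')
Step 6: EGE  (1 'G')

Answer: 1


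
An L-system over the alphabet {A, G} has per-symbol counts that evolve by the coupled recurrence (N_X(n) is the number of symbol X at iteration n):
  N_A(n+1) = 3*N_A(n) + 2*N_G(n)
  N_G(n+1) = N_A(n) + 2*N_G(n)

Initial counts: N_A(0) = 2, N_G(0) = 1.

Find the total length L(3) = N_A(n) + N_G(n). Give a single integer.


Step 0: N_A=2, N_G=1, L=3
Step 1: N_A=8, N_G=4, L=12
Step 2: N_A=32, N_G=16, L=48
Step 3: N_A=128, N_G=64, L=192

Answer: 192


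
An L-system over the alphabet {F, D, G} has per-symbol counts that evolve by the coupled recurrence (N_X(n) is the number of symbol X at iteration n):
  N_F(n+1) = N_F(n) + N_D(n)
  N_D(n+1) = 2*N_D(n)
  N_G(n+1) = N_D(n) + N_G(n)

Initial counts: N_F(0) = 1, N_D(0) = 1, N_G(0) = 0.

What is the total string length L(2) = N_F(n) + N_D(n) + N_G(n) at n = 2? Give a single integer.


Step 0: N_F=1, N_D=1, N_G=0, L=2
Step 1: N_F=2, N_D=2, N_G=1, L=5
Step 2: N_F=4, N_D=4, N_G=3, L=11

Answer: 11


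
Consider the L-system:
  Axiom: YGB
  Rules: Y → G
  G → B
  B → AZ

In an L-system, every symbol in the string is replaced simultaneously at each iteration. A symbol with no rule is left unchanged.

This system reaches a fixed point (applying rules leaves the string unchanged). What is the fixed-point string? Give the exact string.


Step 0: YGB
Step 1: GBAZ
Step 2: BAZAZ
Step 3: AZAZAZ
Step 4: AZAZAZ  (unchanged — fixed point at step 3)

Answer: AZAZAZ


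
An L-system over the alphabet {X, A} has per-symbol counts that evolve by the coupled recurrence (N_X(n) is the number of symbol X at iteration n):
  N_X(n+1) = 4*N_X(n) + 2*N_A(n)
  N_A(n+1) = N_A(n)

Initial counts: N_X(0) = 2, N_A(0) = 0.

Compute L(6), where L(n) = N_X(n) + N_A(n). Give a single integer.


Step 0: N_X=2, N_A=0, L=2
Step 1: N_X=8, N_A=0, L=8
Step 2: N_X=32, N_A=0, L=32
Step 3: N_X=128, N_A=0, L=128
Step 4: N_X=512, N_A=0, L=512
Step 5: N_X=2048, N_A=0, L=2048
Step 6: N_X=8192, N_A=0, L=8192

Answer: 8192


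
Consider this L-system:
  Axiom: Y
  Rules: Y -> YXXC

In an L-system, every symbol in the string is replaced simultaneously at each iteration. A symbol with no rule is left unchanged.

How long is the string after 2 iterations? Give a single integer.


Step 0: length = 1
Step 1: length = 4
Step 2: length = 7

Answer: 7


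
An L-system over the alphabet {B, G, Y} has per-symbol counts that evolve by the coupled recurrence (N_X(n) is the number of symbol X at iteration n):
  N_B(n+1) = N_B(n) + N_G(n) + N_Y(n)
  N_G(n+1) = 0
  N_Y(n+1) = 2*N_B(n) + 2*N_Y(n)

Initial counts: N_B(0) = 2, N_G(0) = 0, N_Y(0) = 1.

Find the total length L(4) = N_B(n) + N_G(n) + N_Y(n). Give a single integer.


Answer: 243

Derivation:
Step 0: N_B=2, N_G=0, N_Y=1, L=3
Step 1: N_B=3, N_G=0, N_Y=6, L=9
Step 2: N_B=9, N_G=0, N_Y=18, L=27
Step 3: N_B=27, N_G=0, N_Y=54, L=81
Step 4: N_B=81, N_G=0, N_Y=162, L=243


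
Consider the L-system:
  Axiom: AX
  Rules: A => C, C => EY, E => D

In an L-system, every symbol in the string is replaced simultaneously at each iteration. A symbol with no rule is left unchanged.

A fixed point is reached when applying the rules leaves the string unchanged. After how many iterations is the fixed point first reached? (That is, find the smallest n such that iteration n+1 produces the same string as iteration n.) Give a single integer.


Step 0: AX
Step 1: CX
Step 2: EYX
Step 3: DYX
Step 4: DYX  (unchanged — fixed point at step 3)

Answer: 3


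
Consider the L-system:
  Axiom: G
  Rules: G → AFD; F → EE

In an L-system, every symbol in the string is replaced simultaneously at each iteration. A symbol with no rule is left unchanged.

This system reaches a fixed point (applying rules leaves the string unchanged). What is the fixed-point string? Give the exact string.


Answer: AEED

Derivation:
Step 0: G
Step 1: AFD
Step 2: AEED
Step 3: AEED  (unchanged — fixed point at step 2)


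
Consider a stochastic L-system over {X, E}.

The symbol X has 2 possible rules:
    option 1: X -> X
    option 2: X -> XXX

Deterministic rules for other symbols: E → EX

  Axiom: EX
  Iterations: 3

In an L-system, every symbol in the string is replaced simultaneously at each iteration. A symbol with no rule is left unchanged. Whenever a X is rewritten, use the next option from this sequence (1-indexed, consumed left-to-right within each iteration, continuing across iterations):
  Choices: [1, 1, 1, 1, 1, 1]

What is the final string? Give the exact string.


Step 0: EX
Step 1: EXX  (used choices [1])
Step 2: EXXX  (used choices [1, 1])
Step 3: EXXXX  (used choices [1, 1, 1])

Answer: EXXXX


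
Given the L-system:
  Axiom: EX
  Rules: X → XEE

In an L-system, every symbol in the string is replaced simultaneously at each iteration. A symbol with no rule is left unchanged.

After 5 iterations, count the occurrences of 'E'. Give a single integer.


Answer: 11

Derivation:
Step 0: EX  (1 'E')
Step 1: EXEE  (3 'E')
Step 2: EXEEEE  (5 'E')
Step 3: EXEEEEEE  (7 'E')
Step 4: EXEEEEEEEE  (9 'E')
Step 5: EXEEEEEEEEEE  (11 'E')


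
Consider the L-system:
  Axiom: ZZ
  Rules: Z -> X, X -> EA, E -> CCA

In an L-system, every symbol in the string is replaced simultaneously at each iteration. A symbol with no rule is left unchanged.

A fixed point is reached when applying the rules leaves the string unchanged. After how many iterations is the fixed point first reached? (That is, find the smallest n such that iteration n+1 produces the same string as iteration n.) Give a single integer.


Step 0: ZZ
Step 1: XX
Step 2: EAEA
Step 3: CCAACCAA
Step 4: CCAACCAA  (unchanged — fixed point at step 3)

Answer: 3


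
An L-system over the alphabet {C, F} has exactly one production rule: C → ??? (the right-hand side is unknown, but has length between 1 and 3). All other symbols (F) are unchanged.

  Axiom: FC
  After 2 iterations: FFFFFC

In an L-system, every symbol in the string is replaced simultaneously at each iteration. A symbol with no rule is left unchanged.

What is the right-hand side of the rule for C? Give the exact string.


Answer: FFC

Derivation:
Trying C → FFC:
  Step 0: FC
  Step 1: FFFC
  Step 2: FFFFFC
Matches the given result.


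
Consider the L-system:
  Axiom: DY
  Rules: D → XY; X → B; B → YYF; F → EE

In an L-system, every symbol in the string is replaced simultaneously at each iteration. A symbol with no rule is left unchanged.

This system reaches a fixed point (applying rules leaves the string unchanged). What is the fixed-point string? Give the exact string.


Step 0: DY
Step 1: XYY
Step 2: BYY
Step 3: YYFYY
Step 4: YYEEYY
Step 5: YYEEYY  (unchanged — fixed point at step 4)

Answer: YYEEYY


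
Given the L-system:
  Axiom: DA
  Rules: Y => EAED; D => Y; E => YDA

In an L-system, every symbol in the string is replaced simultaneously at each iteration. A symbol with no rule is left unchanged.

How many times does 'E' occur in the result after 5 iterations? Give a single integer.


Answer: 4

Derivation:
Step 0: DA  (0 'E')
Step 1: YA  (0 'E')
Step 2: EAEDA  (2 'E')
Step 3: YDAAYDAYA  (0 'E')
Step 4: EAEDYAAEAEDYAEAEDA  (6 'E')
Step 5: YDAAYDAYEAEDAAYDAAYDAYEAEDAYDAAYDAYA  (4 'E')


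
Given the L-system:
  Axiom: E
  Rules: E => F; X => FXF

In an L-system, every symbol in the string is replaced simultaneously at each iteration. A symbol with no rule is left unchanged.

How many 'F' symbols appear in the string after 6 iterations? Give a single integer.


Step 0: E  (0 'F')
Step 1: F  (1 'F')
Step 2: F  (1 'F')
Step 3: F  (1 'F')
Step 4: F  (1 'F')
Step 5: F  (1 'F')
Step 6: F  (1 'F')

Answer: 1


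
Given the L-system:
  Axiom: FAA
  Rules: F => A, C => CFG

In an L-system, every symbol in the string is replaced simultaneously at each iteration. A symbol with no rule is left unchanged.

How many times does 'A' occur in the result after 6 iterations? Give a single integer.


Answer: 3

Derivation:
Step 0: FAA  (2 'A')
Step 1: AAA  (3 'A')
Step 2: AAA  (3 'A')
Step 3: AAA  (3 'A')
Step 4: AAA  (3 'A')
Step 5: AAA  (3 'A')
Step 6: AAA  (3 'A')


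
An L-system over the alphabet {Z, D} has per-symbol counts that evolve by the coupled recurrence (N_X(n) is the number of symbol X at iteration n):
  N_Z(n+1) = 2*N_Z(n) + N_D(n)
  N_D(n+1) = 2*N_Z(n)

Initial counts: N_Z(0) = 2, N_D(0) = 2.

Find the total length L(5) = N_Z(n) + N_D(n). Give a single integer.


Step 0: N_Z=2, N_D=2, L=4
Step 1: N_Z=6, N_D=4, L=10
Step 2: N_Z=16, N_D=12, L=28
Step 3: N_Z=44, N_D=32, L=76
Step 4: N_Z=120, N_D=88, L=208
Step 5: N_Z=328, N_D=240, L=568

Answer: 568


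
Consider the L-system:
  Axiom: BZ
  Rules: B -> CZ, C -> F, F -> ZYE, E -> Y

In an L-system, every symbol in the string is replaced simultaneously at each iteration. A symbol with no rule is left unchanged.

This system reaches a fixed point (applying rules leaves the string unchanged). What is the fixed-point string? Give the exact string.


Step 0: BZ
Step 1: CZZ
Step 2: FZZ
Step 3: ZYEZZ
Step 4: ZYYZZ
Step 5: ZYYZZ  (unchanged — fixed point at step 4)

Answer: ZYYZZ


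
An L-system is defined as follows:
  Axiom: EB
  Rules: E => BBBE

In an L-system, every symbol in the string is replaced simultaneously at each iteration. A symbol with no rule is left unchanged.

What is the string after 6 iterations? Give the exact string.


Step 0: EB
Step 1: BBBEB
Step 2: BBBBBBEB
Step 3: BBBBBBBBBEB
Step 4: BBBBBBBBBBBBEB
Step 5: BBBBBBBBBBBBBBBEB
Step 6: BBBBBBBBBBBBBBBBBBEB

Answer: BBBBBBBBBBBBBBBBBBEB


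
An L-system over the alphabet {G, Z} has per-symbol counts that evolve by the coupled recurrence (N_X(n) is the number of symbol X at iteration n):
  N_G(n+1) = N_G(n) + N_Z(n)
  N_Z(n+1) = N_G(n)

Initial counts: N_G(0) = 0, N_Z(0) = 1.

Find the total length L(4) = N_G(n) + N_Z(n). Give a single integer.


Answer: 5

Derivation:
Step 0: N_G=0, N_Z=1, L=1
Step 1: N_G=1, N_Z=0, L=1
Step 2: N_G=1, N_Z=1, L=2
Step 3: N_G=2, N_Z=1, L=3
Step 4: N_G=3, N_Z=2, L=5


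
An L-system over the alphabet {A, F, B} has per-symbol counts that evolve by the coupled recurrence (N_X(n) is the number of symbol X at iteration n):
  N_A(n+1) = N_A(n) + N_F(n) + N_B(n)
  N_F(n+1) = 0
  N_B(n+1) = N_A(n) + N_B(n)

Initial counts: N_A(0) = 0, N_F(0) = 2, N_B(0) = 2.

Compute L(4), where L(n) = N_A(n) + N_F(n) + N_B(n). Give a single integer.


Step 0: N_A=0, N_F=2, N_B=2, L=4
Step 1: N_A=4, N_F=0, N_B=2, L=6
Step 2: N_A=6, N_F=0, N_B=6, L=12
Step 3: N_A=12, N_F=0, N_B=12, L=24
Step 4: N_A=24, N_F=0, N_B=24, L=48

Answer: 48


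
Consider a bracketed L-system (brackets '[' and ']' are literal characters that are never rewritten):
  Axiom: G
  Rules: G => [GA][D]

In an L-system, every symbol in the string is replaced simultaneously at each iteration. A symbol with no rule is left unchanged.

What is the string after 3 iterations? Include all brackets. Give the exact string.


Answer: [[[GA][D]A][D]A][D]

Derivation:
Step 0: G
Step 1: [GA][D]
Step 2: [[GA][D]A][D]
Step 3: [[[GA][D]A][D]A][D]


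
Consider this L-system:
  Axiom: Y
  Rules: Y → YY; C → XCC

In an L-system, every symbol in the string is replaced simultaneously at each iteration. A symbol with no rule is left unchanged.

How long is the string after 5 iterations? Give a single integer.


Answer: 32

Derivation:
Step 0: length = 1
Step 1: length = 2
Step 2: length = 4
Step 3: length = 8
Step 4: length = 16
Step 5: length = 32


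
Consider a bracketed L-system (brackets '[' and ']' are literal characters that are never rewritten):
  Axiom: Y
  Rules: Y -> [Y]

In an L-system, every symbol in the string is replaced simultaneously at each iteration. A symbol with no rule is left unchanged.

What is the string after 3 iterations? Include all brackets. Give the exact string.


Step 0: Y
Step 1: [Y]
Step 2: [[Y]]
Step 3: [[[Y]]]

Answer: [[[Y]]]


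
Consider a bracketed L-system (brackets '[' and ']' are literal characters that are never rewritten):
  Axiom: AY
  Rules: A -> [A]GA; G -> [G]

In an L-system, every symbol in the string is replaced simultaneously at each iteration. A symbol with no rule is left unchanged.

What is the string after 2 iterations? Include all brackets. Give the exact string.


Step 0: AY
Step 1: [A]GAY
Step 2: [[A]GA][G][A]GAY

Answer: [[A]GA][G][A]GAY


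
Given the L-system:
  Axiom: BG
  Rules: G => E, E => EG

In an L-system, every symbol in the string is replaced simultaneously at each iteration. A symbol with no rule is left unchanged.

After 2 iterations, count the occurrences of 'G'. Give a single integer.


Step 0: BG  (1 'G')
Step 1: BE  (0 'G')
Step 2: BEG  (1 'G')

Answer: 1


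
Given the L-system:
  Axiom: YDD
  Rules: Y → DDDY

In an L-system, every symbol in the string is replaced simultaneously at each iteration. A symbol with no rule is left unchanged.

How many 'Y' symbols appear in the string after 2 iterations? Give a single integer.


Answer: 1

Derivation:
Step 0: YDD  (1 'Y')
Step 1: DDDYDD  (1 'Y')
Step 2: DDDDDDYDD  (1 'Y')


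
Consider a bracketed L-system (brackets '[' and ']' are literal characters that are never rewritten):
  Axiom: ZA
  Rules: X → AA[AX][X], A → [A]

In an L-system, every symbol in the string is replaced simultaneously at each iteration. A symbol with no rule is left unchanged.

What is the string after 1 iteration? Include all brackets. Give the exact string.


Step 0: ZA
Step 1: Z[A]

Answer: Z[A]


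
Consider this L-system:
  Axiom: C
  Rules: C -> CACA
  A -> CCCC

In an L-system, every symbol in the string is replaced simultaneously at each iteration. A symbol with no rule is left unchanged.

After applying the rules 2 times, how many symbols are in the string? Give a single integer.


Step 0: length = 1
Step 1: length = 4
Step 2: length = 16

Answer: 16


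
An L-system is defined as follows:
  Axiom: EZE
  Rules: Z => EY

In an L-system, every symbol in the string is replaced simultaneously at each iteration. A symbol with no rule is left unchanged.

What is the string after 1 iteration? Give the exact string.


Step 0: EZE
Step 1: EEYE

Answer: EEYE


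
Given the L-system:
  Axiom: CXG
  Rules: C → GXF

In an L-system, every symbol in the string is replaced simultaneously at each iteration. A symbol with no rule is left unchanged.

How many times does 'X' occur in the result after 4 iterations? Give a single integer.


Answer: 2

Derivation:
Step 0: CXG  (1 'X')
Step 1: GXFXG  (2 'X')
Step 2: GXFXG  (2 'X')
Step 3: GXFXG  (2 'X')
Step 4: GXFXG  (2 'X')


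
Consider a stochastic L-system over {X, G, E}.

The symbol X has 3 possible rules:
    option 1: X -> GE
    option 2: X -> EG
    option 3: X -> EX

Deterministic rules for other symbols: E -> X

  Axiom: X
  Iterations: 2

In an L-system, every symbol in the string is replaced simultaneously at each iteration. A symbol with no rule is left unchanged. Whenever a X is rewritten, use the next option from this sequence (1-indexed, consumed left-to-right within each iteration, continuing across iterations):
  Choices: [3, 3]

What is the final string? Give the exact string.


Step 0: X
Step 1: EX  (used choices [3])
Step 2: XEX  (used choices [3])

Answer: XEX


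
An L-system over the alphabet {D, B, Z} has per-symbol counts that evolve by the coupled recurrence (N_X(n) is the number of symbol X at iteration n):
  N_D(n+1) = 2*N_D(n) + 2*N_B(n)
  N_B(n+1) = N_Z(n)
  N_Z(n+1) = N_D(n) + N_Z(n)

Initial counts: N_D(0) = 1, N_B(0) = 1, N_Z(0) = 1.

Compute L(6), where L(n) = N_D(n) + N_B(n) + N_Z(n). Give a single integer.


Answer: 736

Derivation:
Step 0: N_D=1, N_B=1, N_Z=1, L=3
Step 1: N_D=4, N_B=1, N_Z=2, L=7
Step 2: N_D=10, N_B=2, N_Z=6, L=18
Step 3: N_D=24, N_B=6, N_Z=16, L=46
Step 4: N_D=60, N_B=16, N_Z=40, L=116
Step 5: N_D=152, N_B=40, N_Z=100, L=292
Step 6: N_D=384, N_B=100, N_Z=252, L=736
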